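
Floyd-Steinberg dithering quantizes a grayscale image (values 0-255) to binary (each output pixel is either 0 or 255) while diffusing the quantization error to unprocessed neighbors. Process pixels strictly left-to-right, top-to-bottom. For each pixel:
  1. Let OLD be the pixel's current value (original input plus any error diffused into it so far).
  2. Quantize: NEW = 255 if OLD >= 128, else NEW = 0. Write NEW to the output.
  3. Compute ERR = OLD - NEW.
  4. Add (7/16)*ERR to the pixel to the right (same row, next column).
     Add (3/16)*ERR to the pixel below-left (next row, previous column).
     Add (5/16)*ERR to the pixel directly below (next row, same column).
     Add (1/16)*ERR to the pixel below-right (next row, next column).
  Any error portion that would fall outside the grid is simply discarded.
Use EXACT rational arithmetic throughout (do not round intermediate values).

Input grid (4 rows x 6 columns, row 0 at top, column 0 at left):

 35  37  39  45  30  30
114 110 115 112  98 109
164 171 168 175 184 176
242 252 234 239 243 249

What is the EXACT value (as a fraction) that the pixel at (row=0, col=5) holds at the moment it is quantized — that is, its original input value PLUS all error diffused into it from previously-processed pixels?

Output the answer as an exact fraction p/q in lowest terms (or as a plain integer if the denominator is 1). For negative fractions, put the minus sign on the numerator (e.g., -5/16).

(0,0): OLD=35 → NEW=0, ERR=35
(0,1): OLD=837/16 → NEW=0, ERR=837/16
(0,2): OLD=15843/256 → NEW=0, ERR=15843/256
(0,3): OLD=295221/4096 → NEW=0, ERR=295221/4096
(0,4): OLD=4032627/65536 → NEW=0, ERR=4032627/65536
(0,5): OLD=59685669/1048576 → NEW=0, ERR=59685669/1048576
Target (0,5): original=30, with diffused error = 59685669/1048576

Answer: 59685669/1048576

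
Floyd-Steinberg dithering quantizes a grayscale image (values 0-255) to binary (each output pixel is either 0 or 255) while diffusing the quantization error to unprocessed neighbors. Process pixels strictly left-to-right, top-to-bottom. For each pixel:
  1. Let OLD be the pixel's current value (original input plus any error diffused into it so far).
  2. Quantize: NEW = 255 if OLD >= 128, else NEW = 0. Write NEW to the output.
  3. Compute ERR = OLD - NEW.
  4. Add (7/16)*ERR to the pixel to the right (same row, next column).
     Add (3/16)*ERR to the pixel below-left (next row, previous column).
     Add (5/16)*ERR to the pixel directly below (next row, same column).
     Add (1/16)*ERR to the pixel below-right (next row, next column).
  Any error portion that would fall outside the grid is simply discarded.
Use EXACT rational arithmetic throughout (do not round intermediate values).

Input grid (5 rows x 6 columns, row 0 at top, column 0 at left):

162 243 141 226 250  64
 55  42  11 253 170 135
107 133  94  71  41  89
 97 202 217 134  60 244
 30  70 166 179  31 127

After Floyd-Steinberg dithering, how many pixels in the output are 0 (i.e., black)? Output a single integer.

Answer: 15

Derivation:
(0,0): OLD=162 → NEW=255, ERR=-93
(0,1): OLD=3237/16 → NEW=255, ERR=-843/16
(0,2): OLD=30195/256 → NEW=0, ERR=30195/256
(0,3): OLD=1137061/4096 → NEW=255, ERR=92581/4096
(0,4): OLD=17032067/65536 → NEW=255, ERR=320387/65536
(0,5): OLD=69351573/1048576 → NEW=0, ERR=69351573/1048576
(1,0): OLD=4111/256 → NEW=0, ERR=4111/256
(1,1): OLD=100073/2048 → NEW=0, ERR=100073/2048
(1,2): OLD=4599453/65536 → NEW=0, ERR=4599453/65536
(1,3): OLD=78395865/262144 → NEW=255, ERR=11549145/262144
(1,4): OLD=3432889195/16777216 → NEW=255, ERR=-845300885/16777216
(1,5): OLD=35951825277/268435456 → NEW=255, ERR=-32499216003/268435456
(2,0): OLD=3970835/32768 → NEW=0, ERR=3970835/32768
(2,1): OLD=225914753/1048576 → NEW=255, ERR=-41472127/1048576
(2,2): OLD=1844536771/16777216 → NEW=0, ERR=1844536771/16777216
(2,3): OLD=17153979243/134217728 → NEW=0, ERR=17153979243/134217728
(2,4): OLD=262953974209/4294967296 → NEW=0, ERR=262953974209/4294967296
(2,5): OLD=5140376942167/68719476736 → NEW=0, ERR=5140376942167/68719476736
(3,0): OLD=2138307171/16777216 → NEW=0, ERR=2138307171/16777216
(3,1): OLD=36720509991/134217728 → NEW=255, ERR=2494989351/134217728
(3,2): OLD=301701926693/1073741824 → NEW=255, ERR=27897761573/1073741824
(3,3): OLD=13995247221551/68719476736 → NEW=255, ERR=-3528219346129/68719476736
(3,4): OLD=43256724189647/549755813888 → NEW=0, ERR=43256724189647/549755813888
(3,5): OLD=2688316953131713/8796093022208 → NEW=255, ERR=445313232468673/8796093022208
(4,0): OLD=157441764333/2147483648 → NEW=0, ERR=157441764333/2147483648
(4,1): OLD=4147963071497/34359738368 → NEW=0, ERR=4147963071497/34359738368
(4,2): OLD=240210473424459/1099511627776 → NEW=255, ERR=-40164991658421/1099511627776
(4,3): OLD=2873696465639831/17592186044416 → NEW=255, ERR=-1612310975686249/17592186044416
(4,4): OLD=6129278560773127/281474976710656 → NEW=0, ERR=6129278560773127/281474976710656
(4,5): OLD=708259662581551825/4503599627370496 → NEW=255, ERR=-440158242397924655/4503599627370496
Output grid:
  Row 0: ##.##.  (2 black, running=2)
  Row 1: ...###  (3 black, running=5)
  Row 2: .#....  (5 black, running=10)
  Row 3: .###.#  (2 black, running=12)
  Row 4: ..##.#  (3 black, running=15)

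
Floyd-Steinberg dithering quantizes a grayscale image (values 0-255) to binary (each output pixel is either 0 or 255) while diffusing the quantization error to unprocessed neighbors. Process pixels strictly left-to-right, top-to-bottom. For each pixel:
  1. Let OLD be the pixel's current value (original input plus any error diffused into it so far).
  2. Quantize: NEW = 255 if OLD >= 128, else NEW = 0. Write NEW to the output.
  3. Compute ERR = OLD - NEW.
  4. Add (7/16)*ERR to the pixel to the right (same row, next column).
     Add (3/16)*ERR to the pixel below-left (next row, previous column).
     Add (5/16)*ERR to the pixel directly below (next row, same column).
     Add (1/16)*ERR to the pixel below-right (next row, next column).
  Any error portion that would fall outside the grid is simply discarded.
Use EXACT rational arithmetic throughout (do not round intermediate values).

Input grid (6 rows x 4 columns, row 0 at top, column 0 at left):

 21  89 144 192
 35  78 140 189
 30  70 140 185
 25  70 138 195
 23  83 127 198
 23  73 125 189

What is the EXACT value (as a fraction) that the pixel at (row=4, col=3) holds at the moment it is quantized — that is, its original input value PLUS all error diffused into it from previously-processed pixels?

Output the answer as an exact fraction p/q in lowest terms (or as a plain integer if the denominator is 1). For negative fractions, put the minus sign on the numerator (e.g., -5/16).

Answer: 2497873780126533/17592186044416

Derivation:
(0,0): OLD=21 → NEW=0, ERR=21
(0,1): OLD=1571/16 → NEW=0, ERR=1571/16
(0,2): OLD=47861/256 → NEW=255, ERR=-17419/256
(0,3): OLD=664499/4096 → NEW=255, ERR=-379981/4096
(1,0): OLD=15353/256 → NEW=0, ERR=15353/256
(1,1): OLD=252879/2048 → NEW=0, ERR=252879/2048
(1,2): OLD=10584059/65536 → NEW=255, ERR=-6127621/65536
(1,3): OLD=120429773/1048576 → NEW=0, ERR=120429773/1048576
(2,0): OLD=2355797/32768 → NEW=0, ERR=2355797/32768
(2,1): OLD=132389623/1048576 → NEW=0, ERR=132389623/1048576
(2,2): OLD=409511411/2097152 → NEW=255, ERR=-125262349/2097152
(2,3): OLD=6338947335/33554432 → NEW=255, ERR=-2217432825/33554432
(3,0): OLD=1193526789/16777216 → NEW=0, ERR=1193526789/16777216
(3,1): OLD=35936210971/268435456 → NEW=255, ERR=-32514830309/268435456
(3,2): OLD=265607127013/4294967296 → NEW=0, ERR=265607127013/4294967296
(3,3): OLD=13583853553859/68719476736 → NEW=255, ERR=-3939613013821/68719476736
(4,0): OLD=96721900001/4294967296 → NEW=0, ERR=96721900001/4294967296
(4,1): OLD=2440973841699/34359738368 → NEW=0, ERR=2440973841699/34359738368
(4,2): OLD=174917545071811/1099511627776 → NEW=255, ERR=-105457920011069/1099511627776
(4,3): OLD=2497873780126533/17592186044416 → NEW=255, ERR=-1988133661199547/17592186044416
Target (4,3): original=198, with diffused error = 2497873780126533/17592186044416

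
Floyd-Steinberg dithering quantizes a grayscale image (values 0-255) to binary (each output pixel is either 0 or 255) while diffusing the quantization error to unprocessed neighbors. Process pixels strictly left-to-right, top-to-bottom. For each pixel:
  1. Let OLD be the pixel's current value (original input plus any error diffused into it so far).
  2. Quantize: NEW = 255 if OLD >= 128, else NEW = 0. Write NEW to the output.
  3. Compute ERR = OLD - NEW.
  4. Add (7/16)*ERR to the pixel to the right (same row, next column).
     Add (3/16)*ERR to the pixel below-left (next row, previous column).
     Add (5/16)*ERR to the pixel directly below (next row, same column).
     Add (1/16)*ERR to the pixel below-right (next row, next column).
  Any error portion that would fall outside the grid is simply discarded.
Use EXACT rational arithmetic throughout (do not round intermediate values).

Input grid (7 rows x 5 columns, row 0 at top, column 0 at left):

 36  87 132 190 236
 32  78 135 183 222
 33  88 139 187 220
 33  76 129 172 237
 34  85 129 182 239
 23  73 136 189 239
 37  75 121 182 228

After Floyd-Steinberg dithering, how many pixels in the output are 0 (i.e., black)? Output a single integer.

Answer: 16

Derivation:
(0,0): OLD=36 → NEW=0, ERR=36
(0,1): OLD=411/4 → NEW=0, ERR=411/4
(0,2): OLD=11325/64 → NEW=255, ERR=-4995/64
(0,3): OLD=159595/1024 → NEW=255, ERR=-101525/1024
(0,4): OLD=3155949/16384 → NEW=255, ERR=-1021971/16384
(1,0): OLD=4001/64 → NEW=0, ERR=4001/64
(1,1): OLD=64039/512 → NEW=0, ERR=64039/512
(1,2): OLD=2509427/16384 → NEW=255, ERR=-1668493/16384
(1,3): OLD=5956567/65536 → NEW=0, ERR=5956567/65536
(1,4): OLD=247542821/1048576 → NEW=255, ERR=-19844059/1048576
(2,0): OLD=622493/8192 → NEW=0, ERR=622493/8192
(2,1): OLD=38048591/262144 → NEW=255, ERR=-28798129/262144
(2,2): OLD=352208685/4194304 → NEW=0, ERR=352208685/4194304
(2,3): OLD=16255656887/67108864 → NEW=255, ERR=-857103433/67108864
(2,4): OLD=229972902977/1073741824 → NEW=255, ERR=-43831262143/1073741824
(3,0): OLD=151616525/4194304 → NEW=0, ERR=151616525/4194304
(3,1): OLD=2616540745/33554432 → NEW=0, ERR=2616540745/33554432
(3,2): OLD=193377329203/1073741824 → NEW=255, ERR=-80426835917/1073741824
(3,3): OLD=285256626315/2147483648 → NEW=255, ERR=-262351703925/2147483648
(3,4): OLD=5841056134455/34359738368 → NEW=255, ERR=-2920677149385/34359738368
(4,0): OLD=32167894243/536870912 → NEW=0, ERR=32167894243/536870912
(4,1): OLD=2126819241891/17179869184 → NEW=0, ERR=2126819241891/17179869184
(4,2): OLD=38956065782893/274877906944 → NEW=255, ERR=-31137800487827/274877906944
(4,3): OLD=323889249514147/4398046511104 → NEW=0, ERR=323889249514147/4398046511104
(4,4): OLD=16678824939815925/70368744177664 → NEW=255, ERR=-1265204825488395/70368744177664
(5,0): OLD=17849512664265/274877906944 → NEW=0, ERR=17849512664265/274877906944
(5,1): OLD=269603041850331/2199023255552 → NEW=0, ERR=269603041850331/2199023255552
(5,2): OLD=12369701229507315/70368744177664 → NEW=255, ERR=-5574328535797005/70368744177664
(5,3): OLD=46979757800614941/281474976710656 → NEW=255, ERR=-24796361260602339/281474976710656
(5,4): OLD=898210597576469679/4503599627370496 → NEW=255, ERR=-250207307403006801/4503599627370496
(6,0): OLD=2824611399408377/35184372088832 → NEW=0, ERR=2824611399408377/35184372088832
(6,1): OLD=154970028935627863/1125899906842624 → NEW=255, ERR=-132134447309241257/1125899906842624
(6,2): OLD=649335227919012269/18014398509481984 → NEW=0, ERR=649335227919012269/18014398509481984
(6,3): OLD=44638923657651759919/288230376151711744 → NEW=255, ERR=-28859822261034734801/288230376151711744
(6,4): OLD=743987844074382327049/4611686018427387904 → NEW=255, ERR=-431992090624601588471/4611686018427387904
Output grid:
  Row 0: ..###  (2 black, running=2)
  Row 1: ..#.#  (3 black, running=5)
  Row 2: .#.##  (2 black, running=7)
  Row 3: ..###  (2 black, running=9)
  Row 4: ..#.#  (3 black, running=12)
  Row 5: ..###  (2 black, running=14)
  Row 6: .#.##  (2 black, running=16)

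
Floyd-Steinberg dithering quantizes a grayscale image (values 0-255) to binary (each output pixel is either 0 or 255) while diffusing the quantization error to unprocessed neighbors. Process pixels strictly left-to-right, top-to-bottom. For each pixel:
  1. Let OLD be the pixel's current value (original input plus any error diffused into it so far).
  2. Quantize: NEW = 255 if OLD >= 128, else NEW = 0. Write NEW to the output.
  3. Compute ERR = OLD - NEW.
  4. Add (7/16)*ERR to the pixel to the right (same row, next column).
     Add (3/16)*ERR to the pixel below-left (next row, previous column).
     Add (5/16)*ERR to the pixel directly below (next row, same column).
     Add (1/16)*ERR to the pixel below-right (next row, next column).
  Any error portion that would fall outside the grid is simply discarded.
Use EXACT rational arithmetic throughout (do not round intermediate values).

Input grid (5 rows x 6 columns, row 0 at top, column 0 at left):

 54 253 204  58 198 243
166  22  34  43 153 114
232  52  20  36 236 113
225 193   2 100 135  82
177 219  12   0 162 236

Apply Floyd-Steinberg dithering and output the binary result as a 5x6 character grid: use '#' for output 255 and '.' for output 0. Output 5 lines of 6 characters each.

Answer: .##.##
#...#.
#...#.
##..#.
##..##

Derivation:
(0,0): OLD=54 → NEW=0, ERR=54
(0,1): OLD=2213/8 → NEW=255, ERR=173/8
(0,2): OLD=27323/128 → NEW=255, ERR=-5317/128
(0,3): OLD=81565/2048 → NEW=0, ERR=81565/2048
(0,4): OLD=7059019/32768 → NEW=255, ERR=-1296821/32768
(0,5): OLD=118324237/524288 → NEW=255, ERR=-15369203/524288
(1,0): OLD=23927/128 → NEW=255, ERR=-8713/128
(1,1): OLD=-5567/1024 → NEW=0, ERR=-5567/1024
(1,2): OLD=899797/32768 → NEW=0, ERR=899797/32768
(1,3): OLD=7529137/131072 → NEW=0, ERR=7529137/131072
(1,4): OLD=1365300211/8388608 → NEW=255, ERR=-773794829/8388608
(1,5): OLD=8322734773/134217728 → NEW=0, ERR=8322734773/134217728
(2,0): OLD=3435867/16384 → NEW=255, ERR=-742053/16384
(2,1): OLD=16452377/524288 → NEW=0, ERR=16452377/524288
(2,2): OLD=442421899/8388608 → NEW=0, ERR=442421899/8388608
(2,3): OLD=4123539443/67108864 → NEW=0, ERR=4123539443/67108864
(2,4): OLD=535310147417/2147483648 → NEW=255, ERR=-12298182823/2147483648
(2,5): OLD=4264290461439/34359738368 → NEW=0, ERR=4264290461439/34359738368
(3,0): OLD=1818065451/8388608 → NEW=255, ERR=-321029589/8388608
(3,1): OLD=12960169551/67108864 → NEW=255, ERR=-4152590769/67108864
(3,2): OLD=2626373405/536870912 → NEW=0, ERR=2626373405/536870912
(3,3): OLD=4245644060695/34359738368 → NEW=0, ERR=4245644060695/34359738368
(3,4): OLD=58928406126519/274877906944 → NEW=255, ERR=-11165460144201/274877906944
(3,5): OLD=451479043957337/4398046511104 → NEW=0, ERR=451479043957337/4398046511104
(4,0): OLD=164753346981/1073741824 → NEW=255, ERR=-109050818139/1073741824
(4,1): OLD=2641494815841/17179869184 → NEW=255, ERR=-1739371826079/17179869184
(4,2): OLD=-6302890600493/549755813888 → NEW=0, ERR=-6302890600493/549755813888
(4,3): OLD=231227936153663/8796093022208 → NEW=0, ERR=231227936153663/8796093022208
(4,4): OLD=26427354186848559/140737488355328 → NEW=255, ERR=-9460705343760081/140737488355328
(4,5): OLD=531719750062740969/2251799813685248 → NEW=255, ERR=-42489202426997271/2251799813685248
Row 0: .##.##
Row 1: #...#.
Row 2: #...#.
Row 3: ##..#.
Row 4: ##..##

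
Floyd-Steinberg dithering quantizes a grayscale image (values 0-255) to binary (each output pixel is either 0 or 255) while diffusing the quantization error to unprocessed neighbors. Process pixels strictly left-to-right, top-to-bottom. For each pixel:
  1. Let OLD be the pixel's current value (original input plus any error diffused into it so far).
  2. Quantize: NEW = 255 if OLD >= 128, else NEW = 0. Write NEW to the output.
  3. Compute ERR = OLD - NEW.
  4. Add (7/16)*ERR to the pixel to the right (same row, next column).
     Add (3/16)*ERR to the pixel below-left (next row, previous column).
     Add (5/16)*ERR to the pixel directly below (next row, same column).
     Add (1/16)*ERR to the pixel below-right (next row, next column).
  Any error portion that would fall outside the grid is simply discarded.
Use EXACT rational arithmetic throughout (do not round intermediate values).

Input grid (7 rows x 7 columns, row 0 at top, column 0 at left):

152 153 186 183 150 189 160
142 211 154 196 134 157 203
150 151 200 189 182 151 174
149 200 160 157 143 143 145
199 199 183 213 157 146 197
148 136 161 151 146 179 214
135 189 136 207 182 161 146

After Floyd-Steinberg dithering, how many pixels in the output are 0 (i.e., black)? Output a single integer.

(0,0): OLD=152 → NEW=255, ERR=-103
(0,1): OLD=1727/16 → NEW=0, ERR=1727/16
(0,2): OLD=59705/256 → NEW=255, ERR=-5575/256
(0,3): OLD=710543/4096 → NEW=255, ERR=-333937/4096
(0,4): OLD=7492841/65536 → NEW=0, ERR=7492841/65536
(0,5): OLD=250630751/1048576 → NEW=255, ERR=-16756129/1048576
(0,6): OLD=2567061657/16777216 → NEW=255, ERR=-1711128423/16777216
(1,0): OLD=33293/256 → NEW=255, ERR=-31987/256
(1,1): OLD=367707/2048 → NEW=255, ERR=-154533/2048
(1,2): OLD=6923383/65536 → NEW=0, ERR=6923383/65536
(1,3): OLD=62080235/262144 → NEW=255, ERR=-4766485/262144
(1,4): OLD=2578356385/16777216 → NEW=255, ERR=-1699833695/16777216
(1,5): OLD=12844911217/134217728 → NEW=0, ERR=12844911217/134217728
(1,6): OLD=455263637631/2147483648 → NEW=255, ERR=-92344692609/2147483648
(2,0): OLD=3172121/32768 → NEW=0, ERR=3172121/32768
(2,1): OLD=190600867/1048576 → NEW=255, ERR=-76786013/1048576
(2,2): OLD=3235493033/16777216 → NEW=255, ERR=-1042697047/16777216
(2,3): OLD=19291515809/134217728 → NEW=255, ERR=-14934004831/134217728
(2,4): OLD=127202467825/1073741824 → NEW=0, ERR=127202467825/1073741824
(2,5): OLD=7502135149691/34359738368 → NEW=255, ERR=-1259598134149/34359738368
(2,6): OLD=82741046540301/549755813888 → NEW=255, ERR=-57446686001139/549755813888
(3,0): OLD=2776986505/16777216 → NEW=255, ERR=-1501203575/16777216
(3,1): OLD=17765909973/134217728 → NEW=255, ERR=-16459610667/134217728
(3,2): OLD=66020801487/1073741824 → NEW=0, ERR=66020801487/1073741824
(3,3): OLD=719224917881/4294967296 → NEW=255, ERR=-375991742599/4294967296
(3,4): OLD=70310039013257/549755813888 → NEW=0, ERR=70310039013257/549755813888
(3,5): OLD=771015665029803/4398046511104 → NEW=255, ERR=-350486195301717/4398046511104
(3,6): OLD=5290968537432629/70368744177664 → NEW=0, ERR=5290968537432629/70368744177664
(4,0): OLD=317922270951/2147483648 → NEW=255, ERR=-229686059289/2147483648
(4,1): OLD=4116987418171/34359738368 → NEW=0, ERR=4116987418171/34359738368
(4,2): OLD=126750091953493/549755813888 → NEW=255, ERR=-13437640587947/549755813888
(4,3): OLD=891801190876215/4398046511104 → NEW=255, ERR=-229700669455305/4398046511104
(4,4): OLD=5407957789954933/35184372088832 → NEW=255, ERR=-3564057092697227/35184372088832
(4,5): OLD=111318282083119349/1125899906842624 → NEW=0, ERR=111318282083119349/1125899906842624
(4,6): OLD=4661617497947157059/18014398509481984 → NEW=255, ERR=67945878029251139/18014398509481984
(5,0): OLD=75339937966817/549755813888 → NEW=255, ERR=-64847794574623/549755813888
(5,1): OLD=486290264754891/4398046511104 → NEW=0, ERR=486290264754891/4398046511104
(5,2): OLD=7016883211765117/35184372088832 → NEW=255, ERR=-1955131670887043/35184372088832
(5,3): OLD=25289657108238161/281474976710656 → NEW=0, ERR=25289657108238161/281474976710656
(5,4): OLD=3043114921452281819/18014398509481984 → NEW=255, ERR=-1550556698465624101/18014398509481984
(5,5): OLD=24011921705586677291/144115188075855872 → NEW=255, ERR=-12737451253756570069/144115188075855872
(5,6): OLD=421254820423243837477/2305843009213693952 → NEW=255, ERR=-166735146926248120283/2305843009213693952
(6,0): OLD=8364739475264393/70368744177664 → NEW=0, ERR=8364739475264393/70368744177664
(6,1): OLD=290220172169623965/1125899906842624 → NEW=255, ERR=3115695924754845/1125899906842624
(6,2): OLD=2586913194497016887/18014398509481984 → NEW=255, ERR=-2006758425420889033/18014398509481984
(6,3): OLD=24028185824601640489/144115188075855872 → NEW=255, ERR=-12721187134741606871/144115188075855872
(6,4): OLD=30416100059153039419/288230376151711744 → NEW=0, ERR=30416100059153039419/288230376151711744
(6,5): OLD=5925480396564175976519/36893488147419103232 → NEW=255, ERR=-3482359081027695347641/36893488147419103232
(6,6): OLD=45207075470115626156161/590295810358705651712 → NEW=0, ERR=45207075470115626156161/590295810358705651712
Output grid:
  Row 0: #.##.##  (2 black, running=2)
  Row 1: ##.##.#  (2 black, running=4)
  Row 2: .###.##  (2 black, running=6)
  Row 3: ##.#.#.  (3 black, running=9)
  Row 4: #.###.#  (2 black, running=11)
  Row 5: #.#.###  (2 black, running=13)
  Row 6: .###.#.  (3 black, running=16)

Answer: 16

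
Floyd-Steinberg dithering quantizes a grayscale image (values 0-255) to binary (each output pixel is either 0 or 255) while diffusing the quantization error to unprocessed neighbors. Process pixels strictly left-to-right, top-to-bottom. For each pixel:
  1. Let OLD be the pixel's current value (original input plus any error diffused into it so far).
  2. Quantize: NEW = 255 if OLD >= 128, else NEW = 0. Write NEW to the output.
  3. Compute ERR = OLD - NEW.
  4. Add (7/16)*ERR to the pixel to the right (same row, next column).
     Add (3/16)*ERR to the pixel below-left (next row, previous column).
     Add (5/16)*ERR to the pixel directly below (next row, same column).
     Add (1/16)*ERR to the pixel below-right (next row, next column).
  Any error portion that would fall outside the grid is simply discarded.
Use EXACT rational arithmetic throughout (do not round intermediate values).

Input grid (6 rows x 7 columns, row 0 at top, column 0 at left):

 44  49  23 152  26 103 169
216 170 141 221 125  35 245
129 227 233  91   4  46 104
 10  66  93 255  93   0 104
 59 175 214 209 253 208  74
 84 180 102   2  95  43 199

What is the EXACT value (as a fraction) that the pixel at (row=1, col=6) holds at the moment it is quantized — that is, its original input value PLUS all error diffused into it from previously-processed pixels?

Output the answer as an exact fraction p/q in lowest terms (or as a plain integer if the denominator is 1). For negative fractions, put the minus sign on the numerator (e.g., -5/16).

(0,0): OLD=44 → NEW=0, ERR=44
(0,1): OLD=273/4 → NEW=0, ERR=273/4
(0,2): OLD=3383/64 → NEW=0, ERR=3383/64
(0,3): OLD=179329/1024 → NEW=255, ERR=-81791/1024
(0,4): OLD=-146553/16384 → NEW=0, ERR=-146553/16384
(0,5): OLD=25974961/262144 → NEW=0, ERR=25974961/262144
(0,6): OLD=890662103/4194304 → NEW=255, ERR=-178885417/4194304
(1,0): OLD=15523/64 → NEW=255, ERR=-797/64
(1,1): OLD=101653/512 → NEW=255, ERR=-28907/512
(1,2): OLD=2000601/16384 → NEW=0, ERR=2000601/16384
(1,3): OLD=16455285/65536 → NEW=255, ERR=-256395/65536
(1,4): OLD=562371087/4194304 → NEW=255, ERR=-507176433/4194304
(1,5): OLD=151199135/33554432 → NEW=0, ERR=151199135/33554432
(1,6): OLD=128761145713/536870912 → NEW=255, ERR=-8140936847/536870912
Target (1,6): original=245, with diffused error = 128761145713/536870912

Answer: 128761145713/536870912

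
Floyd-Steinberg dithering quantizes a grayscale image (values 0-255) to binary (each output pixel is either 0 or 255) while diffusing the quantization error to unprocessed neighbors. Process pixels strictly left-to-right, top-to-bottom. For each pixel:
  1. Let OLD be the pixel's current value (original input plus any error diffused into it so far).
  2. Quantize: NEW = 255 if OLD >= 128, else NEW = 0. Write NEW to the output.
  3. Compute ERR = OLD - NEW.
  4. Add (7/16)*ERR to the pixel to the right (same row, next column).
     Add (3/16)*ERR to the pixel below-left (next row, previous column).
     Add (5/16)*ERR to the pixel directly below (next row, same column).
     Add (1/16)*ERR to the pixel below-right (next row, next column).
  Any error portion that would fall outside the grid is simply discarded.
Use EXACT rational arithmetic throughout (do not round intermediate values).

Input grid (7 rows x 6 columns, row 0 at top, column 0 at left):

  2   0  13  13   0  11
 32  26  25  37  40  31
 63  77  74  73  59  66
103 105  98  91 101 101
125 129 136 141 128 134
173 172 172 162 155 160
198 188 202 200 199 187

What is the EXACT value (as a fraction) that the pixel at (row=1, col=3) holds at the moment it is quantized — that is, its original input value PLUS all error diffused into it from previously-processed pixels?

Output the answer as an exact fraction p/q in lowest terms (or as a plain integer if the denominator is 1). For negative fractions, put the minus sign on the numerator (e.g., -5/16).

Answer: 8898739/131072

Derivation:
(0,0): OLD=2 → NEW=0, ERR=2
(0,1): OLD=7/8 → NEW=0, ERR=7/8
(0,2): OLD=1713/128 → NEW=0, ERR=1713/128
(0,3): OLD=38615/2048 → NEW=0, ERR=38615/2048
(0,4): OLD=270305/32768 → NEW=0, ERR=270305/32768
(0,5): OLD=7659303/524288 → NEW=0, ERR=7659303/524288
(1,0): OLD=4197/128 → NEW=0, ERR=4197/128
(1,1): OLD=44291/1024 → NEW=0, ERR=44291/1024
(1,2): OLD=1693951/32768 → NEW=0, ERR=1693951/32768
(1,3): OLD=8898739/131072 → NEW=0, ERR=8898739/131072
Target (1,3): original=37, with diffused error = 8898739/131072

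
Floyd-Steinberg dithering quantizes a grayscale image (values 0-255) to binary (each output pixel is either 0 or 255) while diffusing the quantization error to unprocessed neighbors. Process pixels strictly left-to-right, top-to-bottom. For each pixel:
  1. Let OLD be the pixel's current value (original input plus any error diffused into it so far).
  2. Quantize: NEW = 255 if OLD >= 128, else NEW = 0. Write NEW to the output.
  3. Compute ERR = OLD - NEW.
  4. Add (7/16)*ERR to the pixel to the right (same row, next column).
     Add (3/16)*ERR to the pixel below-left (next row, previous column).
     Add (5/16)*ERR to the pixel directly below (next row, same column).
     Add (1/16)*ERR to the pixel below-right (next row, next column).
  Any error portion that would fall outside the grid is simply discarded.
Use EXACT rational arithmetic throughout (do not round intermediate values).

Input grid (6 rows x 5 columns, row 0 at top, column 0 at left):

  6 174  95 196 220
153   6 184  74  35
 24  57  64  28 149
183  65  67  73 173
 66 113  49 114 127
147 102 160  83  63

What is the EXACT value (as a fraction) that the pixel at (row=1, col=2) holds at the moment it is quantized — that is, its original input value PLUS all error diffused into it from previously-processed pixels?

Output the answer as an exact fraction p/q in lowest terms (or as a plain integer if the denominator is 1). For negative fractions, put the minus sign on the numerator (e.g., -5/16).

Answer: 5474485/32768

Derivation:
(0,0): OLD=6 → NEW=0, ERR=6
(0,1): OLD=1413/8 → NEW=255, ERR=-627/8
(0,2): OLD=7771/128 → NEW=0, ERR=7771/128
(0,3): OLD=455805/2048 → NEW=255, ERR=-66435/2048
(0,4): OLD=6743915/32768 → NEW=255, ERR=-1611925/32768
(1,0): OLD=17943/128 → NEW=255, ERR=-14697/128
(1,1): OLD=-58335/1024 → NEW=0, ERR=-58335/1024
(1,2): OLD=5474485/32768 → NEW=255, ERR=-2881355/32768
Target (1,2): original=184, with diffused error = 5474485/32768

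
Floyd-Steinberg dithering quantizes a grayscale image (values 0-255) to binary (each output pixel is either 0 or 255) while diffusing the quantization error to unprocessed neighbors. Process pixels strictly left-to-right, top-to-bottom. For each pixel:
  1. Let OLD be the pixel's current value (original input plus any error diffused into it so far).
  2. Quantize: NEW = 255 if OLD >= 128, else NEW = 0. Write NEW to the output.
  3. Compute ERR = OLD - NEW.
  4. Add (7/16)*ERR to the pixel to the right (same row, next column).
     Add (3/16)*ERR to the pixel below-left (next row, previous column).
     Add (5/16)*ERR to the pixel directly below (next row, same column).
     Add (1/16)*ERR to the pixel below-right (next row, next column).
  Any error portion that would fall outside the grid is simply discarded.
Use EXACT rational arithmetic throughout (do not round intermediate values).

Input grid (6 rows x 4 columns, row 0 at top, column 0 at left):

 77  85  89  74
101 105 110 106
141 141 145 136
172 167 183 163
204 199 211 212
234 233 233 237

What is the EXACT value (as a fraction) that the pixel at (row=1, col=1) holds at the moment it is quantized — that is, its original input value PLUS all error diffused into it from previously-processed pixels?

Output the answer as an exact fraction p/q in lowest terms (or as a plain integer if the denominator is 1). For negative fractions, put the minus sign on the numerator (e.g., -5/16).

(0,0): OLD=77 → NEW=0, ERR=77
(0,1): OLD=1899/16 → NEW=0, ERR=1899/16
(0,2): OLD=36077/256 → NEW=255, ERR=-29203/256
(0,3): OLD=98683/4096 → NEW=0, ERR=98683/4096
(1,0): OLD=37713/256 → NEW=255, ERR=-27567/256
(1,1): OLD=160567/2048 → NEW=0, ERR=160567/2048
Target (1,1): original=105, with diffused error = 160567/2048

Answer: 160567/2048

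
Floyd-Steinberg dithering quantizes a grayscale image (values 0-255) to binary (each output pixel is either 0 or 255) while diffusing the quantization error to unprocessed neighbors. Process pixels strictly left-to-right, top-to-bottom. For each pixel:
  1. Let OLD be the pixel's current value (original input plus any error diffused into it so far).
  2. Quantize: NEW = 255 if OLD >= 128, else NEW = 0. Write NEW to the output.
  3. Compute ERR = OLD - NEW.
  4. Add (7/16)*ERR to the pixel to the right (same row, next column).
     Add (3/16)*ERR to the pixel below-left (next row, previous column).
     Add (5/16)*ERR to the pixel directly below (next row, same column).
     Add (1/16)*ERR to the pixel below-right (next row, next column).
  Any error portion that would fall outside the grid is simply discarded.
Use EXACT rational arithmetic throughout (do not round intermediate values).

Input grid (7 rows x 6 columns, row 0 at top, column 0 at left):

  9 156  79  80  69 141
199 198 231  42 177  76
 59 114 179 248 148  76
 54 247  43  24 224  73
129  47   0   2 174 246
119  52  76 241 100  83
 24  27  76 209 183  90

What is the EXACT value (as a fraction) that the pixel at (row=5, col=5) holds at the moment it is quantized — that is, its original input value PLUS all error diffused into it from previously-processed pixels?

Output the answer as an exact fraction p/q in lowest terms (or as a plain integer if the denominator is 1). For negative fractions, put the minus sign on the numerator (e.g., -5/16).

(0,0): OLD=9 → NEW=0, ERR=9
(0,1): OLD=2559/16 → NEW=255, ERR=-1521/16
(0,2): OLD=9577/256 → NEW=0, ERR=9577/256
(0,3): OLD=394719/4096 → NEW=0, ERR=394719/4096
(0,4): OLD=7285017/65536 → NEW=0, ERR=7285017/65536
(0,5): OLD=198844335/1048576 → NEW=255, ERR=-68542545/1048576
(1,0): OLD=47101/256 → NEW=255, ERR=-18179/256
(1,1): OLD=296555/2048 → NEW=255, ERR=-225685/2048
(1,2): OLD=13540167/65536 → NEW=255, ERR=-3171513/65536
(1,3): OLD=19430971/262144 → NEW=0, ERR=19430971/262144
(1,4): OLD=3991856209/16777216 → NEW=255, ERR=-286333871/16777216
(1,5): OLD=14778318311/268435456 → NEW=0, ERR=14778318311/268435456
(2,0): OLD=529097/32768 → NEW=0, ERR=529097/32768
(2,1): OLD=76667059/1048576 → NEW=0, ERR=76667059/1048576
(2,2): OLD=3403690969/16777216 → NEW=255, ERR=-874499111/16777216
(2,3): OLD=32498750545/134217728 → NEW=255, ERR=-1726770095/134217728
(2,4): OLD=652805938035/4294967296 → NEW=255, ERR=-442410722445/4294967296
(2,5): OLD=3234769168725/68719476736 → NEW=0, ERR=3234769168725/68719476736
(3,0): OLD=1220626361/16777216 → NEW=0, ERR=1220626361/16777216
(3,1): OLD=39314353605/134217728 → NEW=255, ERR=5088832965/134217728
(3,2): OLD=48808368223/1073741824 → NEW=0, ERR=48808368223/1073741824
(3,3): OLD=1188514596957/68719476736 → NEW=0, ERR=1188514596957/68719476736
(3,4): OLD=114018775111229/549755813888 → NEW=255, ERR=-26168957430211/549755813888
(3,5): OLD=531694282885747/8796093022208 → NEW=0, ERR=531694282885747/8796093022208
(4,0): OLD=341116943927/2147483648 → NEW=255, ERR=-206491386313/2147483648
(4,1): OLD=1025665019851/34359738368 → NEW=0, ERR=1025665019851/34359738368
(4,2): OLD=36149014378225/1099511627776 → NEW=0, ERR=36149014378225/1099511627776
(4,3): OLD=276274664972053/17592186044416 → NEW=0, ERR=276274664972053/17592186044416
(4,4): OLD=50217960847760229/281474976710656 → NEW=255, ERR=-21558158213457051/281474976710656
(4,5): OLD=1028650979896394147/4503599627370496 → NEW=255, ERR=-119766925083082333/4503599627370496
(5,0): OLD=51978626007185/549755813888 → NEW=0, ERR=51978626007185/549755813888
(5,1): OLD=1809324294928801/17592186044416 → NEW=0, ERR=1809324294928801/17592186044416
(5,2): OLD=19151626964924667/140737488355328 → NEW=255, ERR=-16736432565683973/140737488355328
(5,3): OLD=817739100514932601/4503599627370496 → NEW=255, ERR=-330678804464543879/4503599627370496
(5,4): OLD=359722581806002617/9007199254740992 → NEW=0, ERR=359722581806002617/9007199254740992
(5,5): OLD=12592088369276606733/144115188075855872 → NEW=0, ERR=12592088369276606733/144115188075855872
Target (5,5): original=83, with diffused error = 12592088369276606733/144115188075855872

Answer: 12592088369276606733/144115188075855872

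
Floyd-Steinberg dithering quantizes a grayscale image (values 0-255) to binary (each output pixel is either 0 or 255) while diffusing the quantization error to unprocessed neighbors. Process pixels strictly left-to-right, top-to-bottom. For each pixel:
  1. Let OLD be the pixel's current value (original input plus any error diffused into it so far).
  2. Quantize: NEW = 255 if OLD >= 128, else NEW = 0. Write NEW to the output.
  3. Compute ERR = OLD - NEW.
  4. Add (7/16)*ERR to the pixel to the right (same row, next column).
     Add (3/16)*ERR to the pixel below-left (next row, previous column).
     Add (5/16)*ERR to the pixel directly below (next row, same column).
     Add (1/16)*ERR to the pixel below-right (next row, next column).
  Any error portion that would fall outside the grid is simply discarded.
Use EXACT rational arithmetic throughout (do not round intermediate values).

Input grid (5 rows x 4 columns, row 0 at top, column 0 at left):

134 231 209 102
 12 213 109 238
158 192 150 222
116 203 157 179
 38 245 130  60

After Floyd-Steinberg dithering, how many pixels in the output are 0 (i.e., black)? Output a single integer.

(0,0): OLD=134 → NEW=255, ERR=-121
(0,1): OLD=2849/16 → NEW=255, ERR=-1231/16
(0,2): OLD=44887/256 → NEW=255, ERR=-20393/256
(0,3): OLD=275041/4096 → NEW=0, ERR=275041/4096
(1,0): OLD=-10301/256 → NEW=0, ERR=-10301/256
(1,1): OLD=304853/2048 → NEW=255, ERR=-217387/2048
(1,2): OLD=2978553/65536 → NEW=0, ERR=2978553/65536
(1,3): OLD=287193631/1048576 → NEW=255, ERR=19806751/1048576
(2,0): OLD=4113143/32768 → NEW=0, ERR=4113143/32768
(2,1): OLD=230427277/1048576 → NEW=255, ERR=-36959603/1048576
(2,2): OLD=305533441/2097152 → NEW=255, ERR=-229240319/2097152
(2,3): OLD=6137782877/33554432 → NEW=255, ERR=-2418597283/33554432
(3,0): OLD=2493381127/16777216 → NEW=255, ERR=-1784808953/16777216
(3,1): OLD=35646128217/268435456 → NEW=255, ERR=-32804913063/268435456
(3,2): OLD=230453676711/4294967296 → NEW=0, ERR=230453676711/4294967296
(3,3): OLD=11896575638289/68719476736 → NEW=255, ERR=-5626890929391/68719476736
(4,0): OLD=-77990698181/4294967296 → NEW=0, ERR=-77990698181/4294967296
(4,1): OLD=6950196903089/34359738368 → NEW=255, ERR=-1811536380751/34359738368
(4,2): OLD=110732565884945/1099511627776 → NEW=0, ERR=110732565884945/1099511627776
(4,3): OLD=1439503990746311/17592186044416 → NEW=0, ERR=1439503990746311/17592186044416
Output grid:
  Row 0: ###.  (1 black, running=1)
  Row 1: .#.#  (2 black, running=3)
  Row 2: .###  (1 black, running=4)
  Row 3: ##.#  (1 black, running=5)
  Row 4: .#..  (3 black, running=8)

Answer: 8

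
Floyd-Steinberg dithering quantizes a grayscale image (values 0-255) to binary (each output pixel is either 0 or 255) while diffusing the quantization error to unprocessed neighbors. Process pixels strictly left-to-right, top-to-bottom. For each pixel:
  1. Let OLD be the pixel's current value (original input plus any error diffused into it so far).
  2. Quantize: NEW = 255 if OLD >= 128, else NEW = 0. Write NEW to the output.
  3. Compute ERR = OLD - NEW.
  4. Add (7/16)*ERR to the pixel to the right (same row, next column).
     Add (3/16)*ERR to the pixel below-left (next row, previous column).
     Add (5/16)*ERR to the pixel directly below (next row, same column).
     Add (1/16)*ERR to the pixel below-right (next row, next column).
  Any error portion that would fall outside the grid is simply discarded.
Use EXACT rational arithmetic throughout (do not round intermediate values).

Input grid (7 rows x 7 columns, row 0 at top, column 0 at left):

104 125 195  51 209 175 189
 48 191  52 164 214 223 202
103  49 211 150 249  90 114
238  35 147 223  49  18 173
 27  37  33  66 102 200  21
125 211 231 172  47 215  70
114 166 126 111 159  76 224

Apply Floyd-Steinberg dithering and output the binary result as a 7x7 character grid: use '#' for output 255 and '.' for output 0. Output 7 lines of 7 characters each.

(0,0): OLD=104 → NEW=0, ERR=104
(0,1): OLD=341/2 → NEW=255, ERR=-169/2
(0,2): OLD=5057/32 → NEW=255, ERR=-3103/32
(0,3): OLD=4391/512 → NEW=0, ERR=4391/512
(0,4): OLD=1742865/8192 → NEW=255, ERR=-346095/8192
(0,5): OLD=20514935/131072 → NEW=255, ERR=-12908425/131072
(0,6): OLD=306002753/2097152 → NEW=255, ERR=-228771007/2097152
(1,0): OLD=2069/32 → NEW=0, ERR=2069/32
(1,1): OLD=46387/256 → NEW=255, ERR=-18893/256
(1,2): OLD=-116849/8192 → NEW=0, ERR=-116849/8192
(1,3): OLD=4799123/32768 → NEW=255, ERR=-3556717/32768
(1,4): OLD=283913673/2097152 → NEW=255, ERR=-250860087/2097152
(1,5): OLD=1959515193/16777216 → NEW=0, ERR=1959515193/16777216
(1,6): OLD=57137449783/268435456 → NEW=255, ERR=-11313591497/268435456
(2,0): OLD=447969/4096 → NEW=0, ERR=447969/4096
(2,1): OLD=9850331/131072 → NEW=0, ERR=9850331/131072
(2,2): OLD=449749649/2097152 → NEW=255, ERR=-85024111/2097152
(2,3): OLD=1258676489/16777216 → NEW=0, ERR=1258676489/16777216
(2,4): OLD=34837133481/134217728 → NEW=255, ERR=611612841/134217728
(2,5): OLD=485819986227/4294967296 → NEW=0, ERR=485819986227/4294967296
(2,6): OLD=10831308821141/68719476736 → NEW=255, ERR=-6692157746539/68719476736
(3,0): OLD=600348209/2097152 → NEW=255, ERR=65574449/2097152
(3,1): OLD=1197870269/16777216 → NEW=0, ERR=1197870269/16777216
(3,2): OLD=24740505655/134217728 → NEW=255, ERR=-9485014985/134217728
(3,3): OLD=114808525897/536870912 → NEW=255, ERR=-22093556663/536870912
(3,4): OLD=4007554381361/68719476736 → NEW=0, ERR=4007554381361/68719476736
(3,5): OLD=33473180701315/549755813888 → NEW=0, ERR=33473180701315/549755813888
(3,6): OLD=1550535006126685/8796093022208 → NEW=255, ERR=-692468714536355/8796093022208
(4,0): OLD=13464346079/268435456 → NEW=0, ERR=13464346079/268435456
(4,1): OLD=300477273587/4294967296 → NEW=0, ERR=300477273587/4294967296
(4,2): OLD=2629890678749/68719476736 → NEW=0, ERR=2629890678749/68719476736
(4,3): OLD=42001730695951/549755813888 → NEW=0, ERR=42001730695951/549755813888
(4,4): OLD=714655759236173/4398046511104 → NEW=255, ERR=-406846101095347/4398046511104
(4,5): OLD=23565067529041085/140737488355328 → NEW=255, ERR=-12322992001567555/140737488355328
(4,6): OLD=-85801510826954437/2251799813685248 → NEW=0, ERR=-85801510826954437/2251799813685248
(5,0): OLD=10568514099081/68719476736 → NEW=255, ERR=-6954952468599/68719476736
(5,1): OLD=109343506349987/549755813888 → NEW=255, ERR=-30844226191453/549755813888
(5,2): OLD=1042824907523413/4398046511104 → NEW=255, ERR=-78676952808107/4398046511104
(5,3): OLD=6090264628446697/35184372088832 → NEW=255, ERR=-2881750254205463/35184372088832
(5,4): OLD=-66166324996341037/2251799813685248 → NEW=0, ERR=-66166324996341037/2251799813685248
(5,5): OLD=2915738993867890243/18014398509481984 → NEW=255, ERR=-1677932626050015677/18014398509481984
(5,6): OLD=3421194538990887821/288230376151711744 → NEW=0, ERR=3421194538990887821/288230376151711744
(6,0): OLD=632023827213393/8796093022208 → NEW=0, ERR=632023827213393/8796093022208
(6,1): OLD=23956756129332645/140737488355328 → NEW=255, ERR=-11931303401275995/140737488355328
(6,2): OLD=145142215310634639/2251799813685248 → NEW=0, ERR=145142215310634639/2251799813685248
(6,3): OLD=1927125160053460433/18014398509481984 → NEW=0, ERR=1927125160053460433/18014398509481984
(6,4): OLD=6270324865042438095/36028797018963968 → NEW=255, ERR=-2917018374793373745/36028797018963968
(6,5): OLD=54694792345492307551/4611686018427387904 → NEW=0, ERR=54694792345492307551/4611686018427387904
(6,6): OLD=16755291047312671413161/73786976294838206464 → NEW=255, ERR=-2060387907871071235159/73786976294838206464
Row 0: .##.###
Row 1: .#.##.#
Row 2: ..#.#.#
Row 3: #.##..#
Row 4: ....##.
Row 5: ####.#.
Row 6: .#..#.#

Answer: .##.###
.#.##.#
..#.#.#
#.##..#
....##.
####.#.
.#..#.#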